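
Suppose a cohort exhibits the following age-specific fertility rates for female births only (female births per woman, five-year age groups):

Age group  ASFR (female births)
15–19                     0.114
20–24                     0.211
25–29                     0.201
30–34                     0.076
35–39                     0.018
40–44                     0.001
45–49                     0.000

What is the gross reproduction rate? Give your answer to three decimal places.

3.105

Sum of female ASFRs = 0.114 + 0.211 + 0.201 + 0.076 + 0.018 + 0.001 + 0.000 = 0.621
GRR = 5 × 0.621 = 3.105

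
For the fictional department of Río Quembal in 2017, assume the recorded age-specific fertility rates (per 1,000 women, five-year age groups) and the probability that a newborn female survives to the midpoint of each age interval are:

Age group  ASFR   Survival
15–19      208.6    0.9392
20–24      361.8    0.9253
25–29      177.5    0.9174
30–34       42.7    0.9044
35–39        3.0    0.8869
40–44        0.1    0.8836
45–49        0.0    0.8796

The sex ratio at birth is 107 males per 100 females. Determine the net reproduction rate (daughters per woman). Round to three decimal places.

Proportion female at birth = 100 / (100 + 107) = 0.48309.
Survival-weighted fertility by age (5·fₓ·Sₓ):
  15–19: 5 × 208.6/1000 × 0.9392 = 0.97959
  20–24: 5 × 361.8/1000 × 0.9253 = 1.67387
  25–29: 5 × 177.5/1000 × 0.9174 = 0.81419
  30–34: 5 × 42.7/1000 × 0.9044 = 0.19309
  35–39: 5 × 3.0/1000 × 0.8869 = 0.01330
  40–44: 5 × 0.1/1000 × 0.8836 = 0.00044
  45–49: 5 × 0.0/1000 × 0.8796 = 0.00000
Sum = 3.67448
NRR = 0.48309 × 3.67448 = 1.77510
An NRR exceeding 1 indicates intrinsic growth under these rates.

1.775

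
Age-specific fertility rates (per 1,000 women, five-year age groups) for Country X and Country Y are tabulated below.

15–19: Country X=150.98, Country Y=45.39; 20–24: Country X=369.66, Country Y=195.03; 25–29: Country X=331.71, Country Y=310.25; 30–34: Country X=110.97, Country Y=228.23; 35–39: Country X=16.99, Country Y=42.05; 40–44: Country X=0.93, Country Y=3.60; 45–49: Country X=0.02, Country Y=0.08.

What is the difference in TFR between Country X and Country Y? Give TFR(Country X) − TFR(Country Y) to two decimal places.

0.78

Country X:
  Sum of ASFRs = 150.98 + 369.66 + 331.71 + 110.97 + 16.99 + 0.93 + 0.02 = 981.26
  TFR = 5 × 981.26 / 1000 = 4.9063
Country Y:
  Sum of ASFRs = 45.39 + 195.03 + 310.25 + 228.23 + 42.05 + 3.60 + 0.08 = 824.63
  TFR = 5 × 824.63 / 1000 = 4.12315
Difference = 4.9063 − 4.12315 = 0.78315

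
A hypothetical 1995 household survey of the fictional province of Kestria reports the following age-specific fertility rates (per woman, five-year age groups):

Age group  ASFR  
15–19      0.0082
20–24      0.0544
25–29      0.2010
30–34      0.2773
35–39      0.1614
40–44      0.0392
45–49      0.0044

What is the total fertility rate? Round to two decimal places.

Sum of ASFRs = 0.0082 + 0.0544 + 0.2010 + 0.2773 + 0.1614 + 0.0392 + 0.0044 = 0.7459
TFR = 5 × 0.7459 = 3.7295

3.73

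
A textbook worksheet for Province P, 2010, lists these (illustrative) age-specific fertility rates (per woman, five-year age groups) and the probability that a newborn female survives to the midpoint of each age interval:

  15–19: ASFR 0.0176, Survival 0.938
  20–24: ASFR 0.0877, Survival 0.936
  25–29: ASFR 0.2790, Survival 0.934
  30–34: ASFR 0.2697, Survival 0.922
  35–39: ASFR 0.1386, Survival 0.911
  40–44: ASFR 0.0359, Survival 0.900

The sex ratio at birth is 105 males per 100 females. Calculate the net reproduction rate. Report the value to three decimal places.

1.869

Proportion female at birth = 100 / (100 + 105) = 0.48780.
Each age group contributes 5 × ASFR × survival:
  15–19: 5 × 0.0176 × 0.938 = 0.08254
  20–24: 5 × 0.0877 × 0.936 = 0.41044
  25–29: 5 × 0.2790 × 0.934 = 1.30293
  30–34: 5 × 0.2697 × 0.922 = 1.24332
  35–39: 5 × 0.1386 × 0.911 = 0.63132
  40–44: 5 × 0.0359 × 0.900 = 0.16155
Sum = 3.83210
NRR = 0.48780 × 3.83210 = 1.86930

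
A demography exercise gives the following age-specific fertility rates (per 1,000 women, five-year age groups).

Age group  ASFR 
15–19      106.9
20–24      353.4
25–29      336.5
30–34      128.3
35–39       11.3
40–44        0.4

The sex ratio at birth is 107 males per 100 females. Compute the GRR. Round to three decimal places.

2.263

Proportion female at birth = 100 / (100 + 107) = 0.48309.
Sum of ASFRs = 106.9 + 353.4 + 336.5 + 128.3 + 11.3 + 0.4 = 936.8
TFR = 5 × 936.8 / 1000 = 4.684
GRR = 0.48309 × 4.684 = 2.26279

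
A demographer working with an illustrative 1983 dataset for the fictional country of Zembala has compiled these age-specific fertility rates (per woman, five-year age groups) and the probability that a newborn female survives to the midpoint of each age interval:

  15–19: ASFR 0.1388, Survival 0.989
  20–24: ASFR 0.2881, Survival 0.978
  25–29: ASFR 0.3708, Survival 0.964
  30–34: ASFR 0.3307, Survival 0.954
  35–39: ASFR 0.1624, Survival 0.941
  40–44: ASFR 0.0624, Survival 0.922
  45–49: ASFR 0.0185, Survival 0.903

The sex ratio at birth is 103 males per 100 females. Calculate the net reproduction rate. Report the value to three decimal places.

Proportion female at birth = 100 / (100 + 103) = 0.49261.
Per-age-group product (5 × ASFR × survival probability):
  15–19: 5 × 0.1388 × 0.989 = 0.68637
  20–24: 5 × 0.2881 × 0.978 = 1.40881
  25–29: 5 × 0.3708 × 0.964 = 1.78726
  30–34: 5 × 0.3307 × 0.954 = 1.57744
  35–39: 5 × 0.1624 × 0.941 = 0.76409
  40–44: 5 × 0.0624 × 0.922 = 0.28766
  45–49: 5 × 0.0185 × 0.903 = 0.08353
Sum = 6.59516
NRR = 0.49261 × 6.59516 = 3.24884

3.249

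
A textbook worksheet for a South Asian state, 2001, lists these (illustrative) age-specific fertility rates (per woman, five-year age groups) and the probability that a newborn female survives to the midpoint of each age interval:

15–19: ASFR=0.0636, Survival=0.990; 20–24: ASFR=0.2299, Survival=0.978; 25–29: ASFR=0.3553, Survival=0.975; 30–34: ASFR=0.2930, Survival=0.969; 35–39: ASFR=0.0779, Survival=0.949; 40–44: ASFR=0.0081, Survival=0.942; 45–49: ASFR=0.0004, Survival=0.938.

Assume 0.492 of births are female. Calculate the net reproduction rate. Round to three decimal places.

2.460

Proportion female at birth = 0.492.
Per-age-group product (5 × ASFR × survival probability):
  15–19: 5 × 0.0636 × 0.990 = 0.31482
  20–24: 5 × 0.2299 × 0.978 = 1.12421
  25–29: 5 × 0.3553 × 0.975 = 1.73209
  30–34: 5 × 0.2930 × 0.969 = 1.41959
  35–39: 5 × 0.0779 × 0.949 = 0.36964
  40–44: 5 × 0.0081 × 0.942 = 0.03815
  45–49: 5 × 0.0004 × 0.938 = 0.00188
Sum = 5.00038
NRR = 0.492 × 5.00038 = 2.46019
With NRR above 1 the population is above replacement fertility.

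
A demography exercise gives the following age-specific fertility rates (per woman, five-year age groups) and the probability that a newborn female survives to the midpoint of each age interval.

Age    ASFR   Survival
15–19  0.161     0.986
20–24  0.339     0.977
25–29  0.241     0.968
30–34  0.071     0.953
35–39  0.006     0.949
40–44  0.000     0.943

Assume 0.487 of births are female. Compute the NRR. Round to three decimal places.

Proportion female at birth = 0.487.
Each age group contributes 5 × ASFR × survival:
  15–19: 5 × 0.161 × 0.986 = 0.79373
  20–24: 5 × 0.339 × 0.977 = 1.65602
  25–29: 5 × 0.241 × 0.968 = 1.16644
  30–34: 5 × 0.071 × 0.953 = 0.33832
  35–39: 5 × 0.006 × 0.949 = 0.02847
  40–44: 5 × 0.000 × 0.943 = 0.00000
Sum = 3.98298
NRR = 0.487 × 3.98298 = 1.93971

1.940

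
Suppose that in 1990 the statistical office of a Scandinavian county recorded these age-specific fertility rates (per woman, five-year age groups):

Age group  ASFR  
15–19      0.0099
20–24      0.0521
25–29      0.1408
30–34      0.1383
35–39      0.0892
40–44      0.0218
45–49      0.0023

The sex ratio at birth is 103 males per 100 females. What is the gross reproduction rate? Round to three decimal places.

1.119

Proportion female at birth = 100 / (100 + 103) = 0.49261.
Sum of ASFRs = 0.0099 + 0.0521 + 0.1408 + 0.1383 + 0.0892 + 0.0218 + 0.0023 = 0.4544
TFR = 5 × 0.4544 = 2.272
GRR = 0.49261 × 2.272 = 1.11921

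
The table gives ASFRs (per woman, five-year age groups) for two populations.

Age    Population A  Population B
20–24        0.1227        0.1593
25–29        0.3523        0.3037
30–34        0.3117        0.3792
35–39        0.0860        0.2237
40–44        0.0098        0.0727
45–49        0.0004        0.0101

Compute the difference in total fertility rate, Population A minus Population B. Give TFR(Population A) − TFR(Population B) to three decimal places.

-1.329

Population A:
  Sum of ASFRs = 0.1227 + 0.3523 + 0.3117 + 0.0860 + 0.0098 + 0.0004 = 0.8829
  TFR = 5 × 0.8829 = 4.4145
Population B:
  Sum of ASFRs = 0.1593 + 0.3037 + 0.3792 + 0.2237 + 0.0727 + 0.0101 = 1.1487
  TFR = 5 × 1.1487 = 5.7435
Difference = 4.4145 − 5.7435 = -1.329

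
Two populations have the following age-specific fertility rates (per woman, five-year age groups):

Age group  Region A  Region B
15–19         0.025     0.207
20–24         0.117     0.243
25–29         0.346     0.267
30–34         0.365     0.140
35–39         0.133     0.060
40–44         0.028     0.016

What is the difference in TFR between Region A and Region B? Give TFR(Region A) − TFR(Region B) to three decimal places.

0.405

Region A:
  Sum of ASFRs = 0.025 + 0.117 + 0.346 + 0.365 + 0.133 + 0.028 = 1.014
  TFR = 5 × 1.014 = 5.07
Region B:
  Sum of ASFRs = 0.207 + 0.243 + 0.267 + 0.140 + 0.060 + 0.016 = 0.933
  TFR = 5 × 0.933 = 4.665
Difference = 5.07 − 4.665 = 0.405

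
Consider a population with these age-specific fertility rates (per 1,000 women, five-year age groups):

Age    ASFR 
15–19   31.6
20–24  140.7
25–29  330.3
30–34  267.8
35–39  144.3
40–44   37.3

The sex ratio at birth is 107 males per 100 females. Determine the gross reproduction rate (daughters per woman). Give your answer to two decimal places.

Proportion female at birth = 100 / (100 + 107) = 0.48309.
Sum of ASFRs = 31.6 + 140.7 + 330.3 + 267.8 + 144.3 + 37.3 = 952.0
TFR = 5 × 952.0 / 1000 = 4.76
GRR = 0.48309 × 4.76 = 2.29951

2.30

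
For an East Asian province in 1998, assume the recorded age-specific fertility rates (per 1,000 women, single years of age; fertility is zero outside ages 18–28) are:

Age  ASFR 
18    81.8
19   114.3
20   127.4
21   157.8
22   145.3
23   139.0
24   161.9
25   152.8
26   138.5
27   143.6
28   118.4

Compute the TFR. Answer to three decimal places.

Sum of ASFRs = 81.8 + 114.3 + 127.4 + 157.8 + 145.3 + 139.0 + 161.9 + 152.8 + 138.5 + 143.6 + 118.4 = 1480.8
TFR = 1480.8 / 1000 = 1.4808

1.481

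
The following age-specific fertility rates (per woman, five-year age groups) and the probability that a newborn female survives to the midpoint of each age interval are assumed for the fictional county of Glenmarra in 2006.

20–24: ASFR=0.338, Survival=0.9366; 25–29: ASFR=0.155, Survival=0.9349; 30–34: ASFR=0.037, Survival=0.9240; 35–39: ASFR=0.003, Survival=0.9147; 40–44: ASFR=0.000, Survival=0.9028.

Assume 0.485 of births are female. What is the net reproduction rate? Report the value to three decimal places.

Proportion female at birth = 0.485.
Each age group contributes 5 × ASFR × survival:
  20–24: 5 × 0.338 × 0.9366 = 1.58285
  25–29: 5 × 0.155 × 0.9349 = 0.72455
  30–34: 5 × 0.037 × 0.9240 = 0.17094
  35–39: 5 × 0.003 × 0.9147 = 0.01372
  40–44: 5 × 0.000 × 0.9028 = 0.00000
Sum = 2.49206
NRR = 0.485 × 2.49206 = 1.20865
With NRR above 1 the population is above replacement fertility.

1.209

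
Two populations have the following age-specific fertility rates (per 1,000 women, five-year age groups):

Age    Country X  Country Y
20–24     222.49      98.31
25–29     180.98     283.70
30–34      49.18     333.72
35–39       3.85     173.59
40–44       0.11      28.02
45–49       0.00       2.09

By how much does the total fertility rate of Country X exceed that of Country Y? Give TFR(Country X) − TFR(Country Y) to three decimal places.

-2.314

Country X:
  Sum of ASFRs = 222.49 + 180.98 + 49.18 + 3.85 + 0.11 + 0.00 = 456.61
  TFR = 5 × 456.61 / 1000 = 2.28305
Country Y:
  Sum of ASFRs = 98.31 + 283.70 + 333.72 + 173.59 + 28.02 + 2.09 = 919.43
  TFR = 5 × 919.43 / 1000 = 4.59715
Difference = 2.28305 − 4.59715 = -2.3141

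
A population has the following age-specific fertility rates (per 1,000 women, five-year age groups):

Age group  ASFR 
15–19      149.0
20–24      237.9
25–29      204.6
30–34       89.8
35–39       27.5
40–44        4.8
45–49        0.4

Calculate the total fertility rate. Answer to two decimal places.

3.57

Sum of ASFRs = 149.0 + 237.9 + 204.6 + 89.8 + 27.5 + 4.8 + 0.4 = 714.0
TFR = 5 × 714.0 / 1000 = 3.57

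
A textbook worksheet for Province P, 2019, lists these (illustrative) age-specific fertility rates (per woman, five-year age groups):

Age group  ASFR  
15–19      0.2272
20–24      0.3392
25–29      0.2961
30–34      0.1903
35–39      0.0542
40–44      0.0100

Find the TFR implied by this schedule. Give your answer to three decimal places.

Sum of ASFRs = 0.2272 + 0.3392 + 0.2961 + 0.1903 + 0.0542 + 0.0100 = 1.1170
TFR = 5 × 1.1170 = 5.585

5.585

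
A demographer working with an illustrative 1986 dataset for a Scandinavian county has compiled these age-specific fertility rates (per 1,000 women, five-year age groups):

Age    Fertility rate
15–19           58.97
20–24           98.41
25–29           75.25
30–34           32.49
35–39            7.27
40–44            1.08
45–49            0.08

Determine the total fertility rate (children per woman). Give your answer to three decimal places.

1.368

Sum of ASFRs = 58.97 + 98.41 + 75.25 + 32.49 + 7.27 + 1.08 + 0.08 = 273.55
TFR = 5 × 273.55 / 1000 = 1.36775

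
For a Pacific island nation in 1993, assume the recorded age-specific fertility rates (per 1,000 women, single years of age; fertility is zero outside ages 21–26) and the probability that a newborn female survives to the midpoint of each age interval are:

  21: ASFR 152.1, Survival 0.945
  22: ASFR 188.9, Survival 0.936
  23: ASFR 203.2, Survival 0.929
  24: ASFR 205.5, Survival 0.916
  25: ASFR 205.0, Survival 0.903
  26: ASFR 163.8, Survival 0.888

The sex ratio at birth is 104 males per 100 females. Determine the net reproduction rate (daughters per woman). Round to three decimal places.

Proportion female at birth = 100 / (100 + 104) = 0.49020.
Per-age-group product (1 × ASFR × survival probability):
  21: 1 × 152.1/1000 × 0.945 = 0.14373
  22: 1 × 188.9/1000 × 0.936 = 0.17681
  23: 1 × 203.2/1000 × 0.929 = 0.18877
  24: 1 × 205.5/1000 × 0.916 = 0.18824
  25: 1 × 205.0/1000 × 0.903 = 0.18512
  26: 1 × 163.8/1000 × 0.888 = 0.14545
Sum = 1.02812
NRR = 0.49020 × 1.02812 = 0.50398
An NRR under 1 implies long-run decline under these rates.

0.504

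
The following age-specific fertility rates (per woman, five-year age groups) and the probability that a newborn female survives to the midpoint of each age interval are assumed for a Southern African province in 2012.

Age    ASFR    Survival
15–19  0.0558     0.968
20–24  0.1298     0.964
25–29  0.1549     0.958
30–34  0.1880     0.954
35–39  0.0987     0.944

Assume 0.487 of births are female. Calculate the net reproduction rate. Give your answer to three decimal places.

1.461

Proportion female at birth = 0.487.
Survival-weighted fertility by age (5·fₓ·Sₓ):
  15–19: 5 × 0.0558 × 0.968 = 0.27007
  20–24: 5 × 0.1298 × 0.964 = 0.62564
  25–29: 5 × 0.1549 × 0.958 = 0.74197
  30–34: 5 × 0.1880 × 0.954 = 0.89676
  35–39: 5 × 0.0987 × 0.944 = 0.46586
Sum = 3.00030
NRR = 0.487 × 3.00030 = 1.46115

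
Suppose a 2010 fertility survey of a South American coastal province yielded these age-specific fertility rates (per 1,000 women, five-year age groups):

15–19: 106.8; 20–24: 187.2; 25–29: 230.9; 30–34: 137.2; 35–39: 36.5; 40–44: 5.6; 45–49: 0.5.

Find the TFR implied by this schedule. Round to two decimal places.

Sum of ASFRs = 106.8 + 187.2 + 230.9 + 137.2 + 36.5 + 5.6 + 0.5 = 704.7
TFR = 5 × 704.7 / 1000 = 3.5235

3.52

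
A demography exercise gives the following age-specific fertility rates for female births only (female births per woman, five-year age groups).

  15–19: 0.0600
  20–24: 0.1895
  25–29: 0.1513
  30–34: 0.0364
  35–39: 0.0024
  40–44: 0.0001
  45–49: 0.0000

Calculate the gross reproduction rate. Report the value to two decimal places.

Sum of female ASFRs = 0.0600 + 0.1895 + 0.1513 + 0.0364 + 0.0024 + 0.0001 + 0.0000 = 0.4397
GRR = 5 × 0.4397 = 2.1985

2.20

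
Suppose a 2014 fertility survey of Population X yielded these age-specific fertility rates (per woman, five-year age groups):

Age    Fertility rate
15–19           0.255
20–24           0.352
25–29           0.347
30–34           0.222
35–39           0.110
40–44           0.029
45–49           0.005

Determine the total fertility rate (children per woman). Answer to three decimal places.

Sum of ASFRs = 0.255 + 0.352 + 0.347 + 0.222 + 0.110 + 0.029 + 0.005 = 1.320
TFR = 5 × 1.320 = 6.6

6.600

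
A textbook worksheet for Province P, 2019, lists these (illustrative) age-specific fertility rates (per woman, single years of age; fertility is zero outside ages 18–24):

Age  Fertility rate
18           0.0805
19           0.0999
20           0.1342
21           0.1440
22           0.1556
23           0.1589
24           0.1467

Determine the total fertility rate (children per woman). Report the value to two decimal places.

0.92

Sum of ASFRs = 0.0805 + 0.0999 + 0.1342 + 0.1440 + 0.1556 + 0.1589 + 0.1467 = 0.9198
TFR = 0.9198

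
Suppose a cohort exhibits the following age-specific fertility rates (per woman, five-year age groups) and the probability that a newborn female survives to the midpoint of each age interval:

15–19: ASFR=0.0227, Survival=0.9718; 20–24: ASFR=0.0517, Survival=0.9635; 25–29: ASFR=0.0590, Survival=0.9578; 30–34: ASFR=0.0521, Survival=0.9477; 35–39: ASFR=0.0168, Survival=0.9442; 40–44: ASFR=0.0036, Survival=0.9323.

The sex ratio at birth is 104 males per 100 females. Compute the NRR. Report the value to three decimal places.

Proportion female at birth = 100 / (100 + 104) = 0.49020.
Per-age-group product (5 × ASFR × survival probability):
  15–19: 5 × 0.0227 × 0.9718 = 0.11030
  20–24: 5 × 0.0517 × 0.9635 = 0.24906
  25–29: 5 × 0.0590 × 0.9578 = 0.28255
  30–34: 5 × 0.0521 × 0.9477 = 0.24688
  35–39: 5 × 0.0168 × 0.9442 = 0.07931
  40–44: 5 × 0.0036 × 0.9323 = 0.01678
Sum = 0.98488
NRR = 0.49020 × 0.98488 = 0.48279

0.483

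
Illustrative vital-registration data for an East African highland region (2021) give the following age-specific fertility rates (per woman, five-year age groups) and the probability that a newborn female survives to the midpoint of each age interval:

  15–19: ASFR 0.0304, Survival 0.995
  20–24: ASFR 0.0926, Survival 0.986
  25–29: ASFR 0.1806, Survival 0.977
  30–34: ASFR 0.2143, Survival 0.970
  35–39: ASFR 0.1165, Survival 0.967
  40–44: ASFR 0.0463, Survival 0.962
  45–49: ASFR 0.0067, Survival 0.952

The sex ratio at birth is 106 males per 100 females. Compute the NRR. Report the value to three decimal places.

Proportion female at birth = 100 / (100 + 106) = 0.48544.
Each age group contributes 5 × ASFR × survival:
  15–19: 5 × 0.0304 × 0.995 = 0.15124
  20–24: 5 × 0.0926 × 0.986 = 0.45652
  25–29: 5 × 0.1806 × 0.977 = 0.88223
  30–34: 5 × 0.2143 × 0.970 = 1.03936
  35–39: 5 × 0.1165 × 0.967 = 0.56328
  40–44: 5 × 0.0463 × 0.962 = 0.22270
  45–49: 5 × 0.0067 × 0.952 = 0.03189
Sum = 3.34722
NRR = 0.48544 × 3.34722 = 1.62487
NRR > 1, so each generation more than replaces itself.

1.625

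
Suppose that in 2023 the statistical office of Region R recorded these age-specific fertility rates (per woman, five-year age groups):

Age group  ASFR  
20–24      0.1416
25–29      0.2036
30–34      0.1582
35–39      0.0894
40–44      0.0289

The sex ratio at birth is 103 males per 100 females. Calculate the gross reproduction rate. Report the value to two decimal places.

1.53

Proportion female at birth = 100 / (100 + 103) = 0.49261.
Sum of ASFRs = 0.1416 + 0.2036 + 0.1582 + 0.0894 + 0.0289 = 0.6217
TFR = 5 × 0.6217 = 3.1085
GRR = 0.49261 × 3.1085 = 1.53128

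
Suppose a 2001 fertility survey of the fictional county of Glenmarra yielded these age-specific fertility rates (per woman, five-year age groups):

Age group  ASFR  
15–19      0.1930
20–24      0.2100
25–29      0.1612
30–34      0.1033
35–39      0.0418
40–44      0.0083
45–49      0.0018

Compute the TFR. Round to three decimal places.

Sum of ASFRs = 0.1930 + 0.2100 + 0.1612 + 0.1033 + 0.0418 + 0.0083 + 0.0018 = 0.7194
TFR = 5 × 0.7194 = 3.597

3.597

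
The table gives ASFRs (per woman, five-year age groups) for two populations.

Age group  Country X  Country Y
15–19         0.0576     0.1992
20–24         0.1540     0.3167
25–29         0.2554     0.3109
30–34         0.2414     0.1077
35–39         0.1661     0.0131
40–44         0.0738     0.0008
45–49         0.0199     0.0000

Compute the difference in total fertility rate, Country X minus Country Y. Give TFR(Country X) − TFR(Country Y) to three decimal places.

0.099

Country X:
  Sum of ASFRs = 0.0576 + 0.1540 + 0.2554 + 0.2414 + 0.1661 + 0.0738 + 0.0199 = 0.9682
  TFR = 5 × 0.9682 = 4.841
Country Y:
  Sum of ASFRs = 0.1992 + 0.3167 + 0.3109 + 0.1077 + 0.0131 + 0.0008 + 0.0000 = 0.9484
  TFR = 5 × 0.9484 = 4.742
Difference = 4.841 − 4.742 = 0.099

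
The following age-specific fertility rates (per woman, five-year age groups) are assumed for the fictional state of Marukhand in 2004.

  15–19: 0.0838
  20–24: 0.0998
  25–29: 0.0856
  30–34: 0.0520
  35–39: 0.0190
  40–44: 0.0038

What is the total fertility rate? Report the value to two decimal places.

Sum of ASFRs = 0.0838 + 0.0998 + 0.0856 + 0.0520 + 0.0190 + 0.0038 = 0.3440
TFR = 5 × 0.3440 = 1.72

1.72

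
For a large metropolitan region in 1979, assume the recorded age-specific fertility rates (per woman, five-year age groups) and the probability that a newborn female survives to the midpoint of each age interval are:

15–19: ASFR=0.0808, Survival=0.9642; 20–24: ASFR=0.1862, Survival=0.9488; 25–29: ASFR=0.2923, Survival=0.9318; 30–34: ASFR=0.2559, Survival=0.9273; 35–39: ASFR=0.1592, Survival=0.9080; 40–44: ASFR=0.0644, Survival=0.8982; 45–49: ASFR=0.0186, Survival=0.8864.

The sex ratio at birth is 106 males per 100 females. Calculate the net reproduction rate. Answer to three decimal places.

2.386

Proportion female at birth = 100 / (100 + 106) = 0.48544.
Each age group contributes 5 × ASFR × survival:
  15–19: 5 × 0.0808 × 0.9642 = 0.38954
  20–24: 5 × 0.1862 × 0.9488 = 0.88333
  25–29: 5 × 0.2923 × 0.9318 = 1.36183
  30–34: 5 × 0.2559 × 0.9273 = 1.18648
  35–39: 5 × 0.1592 × 0.9080 = 0.72277
  40–44: 5 × 0.0644 × 0.8982 = 0.28922
  45–49: 5 × 0.0186 × 0.8864 = 0.08244
Sum = 4.91561
NRR = 0.48544 × 4.91561 = 2.38623
An NRR exceeding 1 indicates intrinsic growth under these rates.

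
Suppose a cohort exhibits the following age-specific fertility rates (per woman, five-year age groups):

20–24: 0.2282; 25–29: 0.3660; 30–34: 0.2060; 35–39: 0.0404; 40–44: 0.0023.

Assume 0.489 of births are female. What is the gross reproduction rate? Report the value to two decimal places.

Proportion female at birth = 0.489.
Sum of ASFRs = 0.2282 + 0.3660 + 0.2060 + 0.0404 + 0.0023 = 0.8429
TFR = 5 × 0.8429 = 4.2145
GRR = 0.489 × 4.2145 = 2.06089

2.06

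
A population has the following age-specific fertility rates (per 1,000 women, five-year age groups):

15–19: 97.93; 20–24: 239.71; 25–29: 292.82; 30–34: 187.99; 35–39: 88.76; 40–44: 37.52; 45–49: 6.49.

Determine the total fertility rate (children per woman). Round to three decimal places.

Sum of ASFRs = 97.93 + 239.71 + 292.82 + 187.99 + 88.76 + 37.52 + 6.49 = 951.22
TFR = 5 × 951.22 / 1000 = 4.7561

4.756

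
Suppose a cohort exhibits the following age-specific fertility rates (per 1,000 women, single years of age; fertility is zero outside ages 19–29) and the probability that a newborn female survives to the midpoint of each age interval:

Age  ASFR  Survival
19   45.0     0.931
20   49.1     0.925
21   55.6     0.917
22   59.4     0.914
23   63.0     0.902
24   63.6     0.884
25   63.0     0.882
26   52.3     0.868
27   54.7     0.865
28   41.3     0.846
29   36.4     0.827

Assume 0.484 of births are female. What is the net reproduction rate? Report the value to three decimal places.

Proportion female at birth = 0.484.
Each age group contributes 1 × ASFR × survival:
  19: 1 × 45.0/1000 × 0.931 = 0.04190
  20: 1 × 49.1/1000 × 0.925 = 0.04542
  21: 1 × 55.6/1000 × 0.917 = 0.05099
  22: 1 × 59.4/1000 × 0.914 = 0.05429
  23: 1 × 63.0/1000 × 0.902 = 0.05683
  24: 1 × 63.6/1000 × 0.884 = 0.05622
  25: 1 × 63.0/1000 × 0.882 = 0.05557
  26: 1 × 52.3/1000 × 0.868 = 0.04540
  27: 1 × 54.7/1000 × 0.865 = 0.04732
  28: 1 × 41.3/1000 × 0.846 = 0.03494
  29: 1 × 36.4/1000 × 0.827 = 0.03010
Sum = 0.51898
NRR = 0.484 × 0.51898 = 0.25119
With NRR below 1 the population is below replacement fertility.

0.251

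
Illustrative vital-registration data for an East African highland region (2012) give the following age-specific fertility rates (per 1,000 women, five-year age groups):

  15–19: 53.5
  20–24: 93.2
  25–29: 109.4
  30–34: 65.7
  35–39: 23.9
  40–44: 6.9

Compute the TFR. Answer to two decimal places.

1.76

Sum of ASFRs = 53.5 + 93.2 + 109.4 + 65.7 + 23.9 + 6.9 = 352.6
TFR = 5 × 352.6 / 1000 = 1.763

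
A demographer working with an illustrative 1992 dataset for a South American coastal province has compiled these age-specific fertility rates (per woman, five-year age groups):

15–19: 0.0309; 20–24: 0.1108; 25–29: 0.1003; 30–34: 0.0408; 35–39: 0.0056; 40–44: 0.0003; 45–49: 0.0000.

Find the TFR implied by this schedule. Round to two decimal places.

Sum of ASFRs = 0.0309 + 0.1108 + 0.1003 + 0.0408 + 0.0056 + 0.0003 + 0.0000 = 0.2887
TFR = 5 × 0.2887 = 1.4435

1.44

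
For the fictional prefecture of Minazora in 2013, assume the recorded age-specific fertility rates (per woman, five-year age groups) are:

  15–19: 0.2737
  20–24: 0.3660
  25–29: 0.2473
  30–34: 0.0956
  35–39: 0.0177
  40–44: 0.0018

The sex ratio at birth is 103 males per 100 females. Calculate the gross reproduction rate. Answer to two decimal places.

2.47

Proportion female at birth = 100 / (100 + 103) = 0.49261.
Sum of ASFRs = 0.2737 + 0.3660 + 0.2473 + 0.0956 + 0.0177 + 0.0018 = 1.0021
TFR = 5 × 1.0021 = 5.0105
GRR = 0.49261 × 5.0105 = 2.46822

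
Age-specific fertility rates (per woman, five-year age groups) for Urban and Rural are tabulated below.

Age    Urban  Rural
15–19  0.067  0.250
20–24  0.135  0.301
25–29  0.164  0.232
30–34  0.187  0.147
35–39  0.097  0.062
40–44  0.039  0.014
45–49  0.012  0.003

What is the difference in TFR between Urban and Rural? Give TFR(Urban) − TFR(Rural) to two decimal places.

Urban:
  Sum of ASFRs = 0.067 + 0.135 + 0.164 + 0.187 + 0.097 + 0.039 + 0.012 = 0.701
  TFR = 5 × 0.701 = 3.505
Rural:
  Sum of ASFRs = 0.250 + 0.301 + 0.232 + 0.147 + 0.062 + 0.014 + 0.003 = 1.009
  TFR = 5 × 1.009 = 5.045
Difference = 3.505 − 5.045 = -1.54

-1.54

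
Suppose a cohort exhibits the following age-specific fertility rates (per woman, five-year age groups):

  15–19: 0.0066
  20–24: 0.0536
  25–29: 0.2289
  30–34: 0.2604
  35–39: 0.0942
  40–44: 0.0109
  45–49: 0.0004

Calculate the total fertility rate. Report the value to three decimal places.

3.275

Sum of ASFRs = 0.0066 + 0.0536 + 0.2289 + 0.2604 + 0.0942 + 0.0109 + 0.0004 = 0.6550
TFR = 5 × 0.6550 = 3.275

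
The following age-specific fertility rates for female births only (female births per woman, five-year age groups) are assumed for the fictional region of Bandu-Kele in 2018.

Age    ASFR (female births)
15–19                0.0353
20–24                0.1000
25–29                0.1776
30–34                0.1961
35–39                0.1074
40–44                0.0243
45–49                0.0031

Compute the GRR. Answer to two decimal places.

Sum of female ASFRs = 0.0353 + 0.1000 + 0.1776 + 0.1961 + 0.1074 + 0.0243 + 0.0031 = 0.6438
GRR = 5 × 0.6438 = 3.219

3.22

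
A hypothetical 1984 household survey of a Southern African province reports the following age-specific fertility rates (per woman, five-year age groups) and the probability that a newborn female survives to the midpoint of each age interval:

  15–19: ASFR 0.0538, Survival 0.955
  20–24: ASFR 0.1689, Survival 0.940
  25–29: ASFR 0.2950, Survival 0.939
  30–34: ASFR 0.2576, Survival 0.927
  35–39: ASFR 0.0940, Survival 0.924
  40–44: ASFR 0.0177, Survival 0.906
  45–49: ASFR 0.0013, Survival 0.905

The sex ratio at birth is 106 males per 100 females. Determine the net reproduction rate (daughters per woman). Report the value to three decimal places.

2.015

Proportion female at birth = 100 / (100 + 106) = 0.48544.
Survival-weighted fertility by age (5·fₓ·Sₓ):
  15–19: 5 × 0.0538 × 0.955 = 0.25690
  20–24: 5 × 0.1689 × 0.940 = 0.79383
  25–29: 5 × 0.2950 × 0.939 = 1.38503
  30–34: 5 × 0.2576 × 0.927 = 1.19398
  35–39: 5 × 0.0940 × 0.924 = 0.43428
  40–44: 5 × 0.0177 × 0.906 = 0.08018
  45–49: 5 × 0.0013 × 0.905 = 0.00588
Sum = 4.15008
NRR = 0.48544 × 4.15008 = 2.01461
With NRR above 1 the population is above replacement fertility.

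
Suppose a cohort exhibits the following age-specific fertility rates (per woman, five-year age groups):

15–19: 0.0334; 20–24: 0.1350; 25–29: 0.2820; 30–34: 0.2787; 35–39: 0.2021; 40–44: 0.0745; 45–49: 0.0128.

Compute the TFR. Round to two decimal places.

Sum of ASFRs = 0.0334 + 0.1350 + 0.2820 + 0.2787 + 0.2021 + 0.0745 + 0.0128 = 1.0185
TFR = 5 × 1.0185 = 5.0925

5.09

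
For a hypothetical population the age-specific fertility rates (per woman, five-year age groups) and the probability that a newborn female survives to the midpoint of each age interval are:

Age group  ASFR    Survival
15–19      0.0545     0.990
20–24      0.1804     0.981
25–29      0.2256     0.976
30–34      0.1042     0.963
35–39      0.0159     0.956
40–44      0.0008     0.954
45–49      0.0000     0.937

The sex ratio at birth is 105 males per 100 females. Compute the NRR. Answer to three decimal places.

Proportion female at birth = 100 / (100 + 105) = 0.48780.
Survival-weighted fertility by age (5·fₓ·Sₓ):
  15–19: 5 × 0.0545 × 0.990 = 0.26978
  20–24: 5 × 0.1804 × 0.981 = 0.88486
  25–29: 5 × 0.2256 × 0.976 = 1.10093
  30–34: 5 × 0.1042 × 0.963 = 0.50172
  35–39: 5 × 0.0159 × 0.956 = 0.07600
  40–44: 5 × 0.0008 × 0.954 = 0.00382
  45–49: 5 × 0.0000 × 0.937 = 0.00000
Sum = 2.83711
NRR = 0.48780 × 2.83711 = 1.38394
An NRR exceeding 1 indicates intrinsic growth under these rates.

1.384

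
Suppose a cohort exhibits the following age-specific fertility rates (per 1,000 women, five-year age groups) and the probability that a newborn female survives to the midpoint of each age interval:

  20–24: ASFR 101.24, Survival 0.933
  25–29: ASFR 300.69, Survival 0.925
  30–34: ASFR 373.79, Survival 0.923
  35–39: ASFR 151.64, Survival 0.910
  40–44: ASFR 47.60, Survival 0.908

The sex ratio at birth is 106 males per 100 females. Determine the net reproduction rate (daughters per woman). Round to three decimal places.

Proportion female at birth = 100 / (100 + 106) = 0.48544.
Weighting each age-specific rate by interval width and survival:
  20–24: 5 × 101.24/1000 × 0.933 = 0.47228
  25–29: 5 × 300.69/1000 × 0.925 = 1.39069
  30–34: 5 × 373.79/1000 × 0.923 = 1.72504
  35–39: 5 × 151.64/1000 × 0.910 = 0.68996
  40–44: 5 × 47.60/1000 × 0.908 = 0.21610
Sum = 4.49407
NRR = 0.48544 × 4.49407 = 2.18160

2.182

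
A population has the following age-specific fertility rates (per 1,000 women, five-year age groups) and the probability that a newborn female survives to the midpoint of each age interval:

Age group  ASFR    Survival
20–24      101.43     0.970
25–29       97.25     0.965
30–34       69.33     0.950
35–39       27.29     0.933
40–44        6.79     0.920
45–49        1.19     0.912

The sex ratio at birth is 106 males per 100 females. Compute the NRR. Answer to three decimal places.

Proportion female at birth = 100 / (100 + 106) = 0.48544.
Per-age-group product (5 × ASFR × survival probability):
  20–24: 5 × 101.43/1000 × 0.970 = 0.49194
  25–29: 5 × 97.25/1000 × 0.965 = 0.46923
  30–34: 5 × 69.33/1000 × 0.950 = 0.32932
  35–39: 5 × 27.29/1000 × 0.933 = 0.12731
  40–44: 5 × 6.79/1000 × 0.920 = 0.03123
  45–49: 5 × 1.19/1000 × 0.912 = 0.00543
Sum = 1.45446
NRR = 0.48544 × 1.45446 = 0.70605
An NRR under 1 implies long-run decline under these rates.

0.706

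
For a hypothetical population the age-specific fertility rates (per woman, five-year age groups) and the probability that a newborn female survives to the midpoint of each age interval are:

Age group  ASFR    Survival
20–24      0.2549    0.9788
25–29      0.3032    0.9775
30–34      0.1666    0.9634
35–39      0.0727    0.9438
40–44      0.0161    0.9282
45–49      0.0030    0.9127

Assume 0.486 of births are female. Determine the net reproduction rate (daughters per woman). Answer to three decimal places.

Proportion female at birth = 0.486.
Survival-weighted fertility by age (5·fₓ·Sₓ):
  20–24: 5 × 0.2549 × 0.9788 = 1.24748
  25–29: 5 × 0.3032 × 0.9775 = 1.48189
  30–34: 5 × 0.1666 × 0.9634 = 0.80251
  35–39: 5 × 0.0727 × 0.9438 = 0.34307
  40–44: 5 × 0.0161 × 0.9282 = 0.07472
  45–49: 5 × 0.0030 × 0.9127 = 0.01369
Sum = 3.96336
NRR = 0.486 × 3.96336 = 1.92619
With NRR above 1 the population is above replacement fertility.

1.926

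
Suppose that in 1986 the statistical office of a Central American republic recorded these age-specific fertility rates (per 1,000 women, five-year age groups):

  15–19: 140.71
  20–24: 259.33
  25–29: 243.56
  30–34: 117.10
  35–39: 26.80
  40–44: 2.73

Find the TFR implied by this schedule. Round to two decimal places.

Sum of ASFRs = 140.71 + 259.33 + 243.56 + 117.10 + 26.80 + 2.73 = 790.23
TFR = 5 × 790.23 / 1000 = 3.95115

3.95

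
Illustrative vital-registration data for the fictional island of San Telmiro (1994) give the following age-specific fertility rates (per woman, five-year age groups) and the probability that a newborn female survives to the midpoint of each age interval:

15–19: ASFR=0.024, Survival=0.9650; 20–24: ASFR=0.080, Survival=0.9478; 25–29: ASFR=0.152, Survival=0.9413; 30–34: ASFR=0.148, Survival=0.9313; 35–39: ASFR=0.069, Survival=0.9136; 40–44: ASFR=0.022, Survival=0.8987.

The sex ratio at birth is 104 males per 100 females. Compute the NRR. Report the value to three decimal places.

Proportion female at birth = 100 / (100 + 104) = 0.49020.
Weighting each age-specific rate by interval width and survival:
  15–19: 5 × 0.024 × 0.9650 = 0.11580
  20–24: 5 × 0.080 × 0.9478 = 0.37912
  25–29: 5 × 0.152 × 0.9413 = 0.71539
  30–34: 5 × 0.148 × 0.9313 = 0.68916
  35–39: 5 × 0.069 × 0.9136 = 0.31519
  40–44: 5 × 0.022 × 0.8987 = 0.09886
Sum = 2.31352
NRR = 0.49020 × 2.31352 = 1.13409

1.134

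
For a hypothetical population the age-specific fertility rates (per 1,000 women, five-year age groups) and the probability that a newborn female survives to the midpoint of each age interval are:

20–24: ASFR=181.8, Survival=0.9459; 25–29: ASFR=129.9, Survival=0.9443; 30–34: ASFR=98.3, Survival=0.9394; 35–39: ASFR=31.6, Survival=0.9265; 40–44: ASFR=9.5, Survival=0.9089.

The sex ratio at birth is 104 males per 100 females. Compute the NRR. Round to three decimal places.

Proportion female at birth = 100 / (100 + 104) = 0.49020.
Survival-weighted fertility by age (5·fₓ·Sₓ):
  20–24: 5 × 181.8/1000 × 0.9459 = 0.85982
  25–29: 5 × 129.9/1000 × 0.9443 = 0.61332
  30–34: 5 × 98.3/1000 × 0.9394 = 0.46172
  35–39: 5 × 31.6/1000 × 0.9265 = 0.14639
  40–44: 5 × 9.5/1000 × 0.9089 = 0.04317
Sum = 2.12442
NRR = 0.49020 × 2.12442 = 1.04139

1.041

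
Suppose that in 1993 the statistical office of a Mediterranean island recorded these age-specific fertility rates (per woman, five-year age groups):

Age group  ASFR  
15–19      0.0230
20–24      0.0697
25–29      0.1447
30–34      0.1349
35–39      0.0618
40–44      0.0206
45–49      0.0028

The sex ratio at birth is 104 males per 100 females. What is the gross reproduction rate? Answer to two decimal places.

Proportion female at birth = 100 / (100 + 104) = 0.49020.
Sum of ASFRs = 0.0230 + 0.0697 + 0.1447 + 0.1349 + 0.0618 + 0.0206 + 0.0028 = 0.4575
TFR = 5 × 0.4575 = 2.2875
GRR = 0.49020 × 2.2875 = 1.12133

1.12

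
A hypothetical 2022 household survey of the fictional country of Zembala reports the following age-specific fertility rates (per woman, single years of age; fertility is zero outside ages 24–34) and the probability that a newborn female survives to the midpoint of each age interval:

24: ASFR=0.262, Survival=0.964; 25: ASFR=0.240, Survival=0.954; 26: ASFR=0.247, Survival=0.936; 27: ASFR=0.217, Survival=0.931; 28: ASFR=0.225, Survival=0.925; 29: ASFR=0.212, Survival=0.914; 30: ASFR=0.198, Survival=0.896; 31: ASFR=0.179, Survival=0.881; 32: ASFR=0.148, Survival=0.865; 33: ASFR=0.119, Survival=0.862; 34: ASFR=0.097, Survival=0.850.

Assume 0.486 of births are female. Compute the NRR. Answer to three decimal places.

Proportion female at birth = 0.486.
Per-age-group product (1 × ASFR × survival probability):
  24: 1 × 0.262 × 0.964 = 0.25257
  25: 1 × 0.240 × 0.954 = 0.22896
  26: 1 × 0.247 × 0.936 = 0.23119
  27: 1 × 0.217 × 0.931 = 0.20203
  28: 1 × 0.225 × 0.925 = 0.20813
  29: 1 × 0.212 × 0.914 = 0.19377
  30: 1 × 0.198 × 0.896 = 0.17741
  31: 1 × 0.179 × 0.881 = 0.15770
  32: 1 × 0.148 × 0.865 = 0.12802
  33: 1 × 0.119 × 0.862 = 0.10258
  34: 1 × 0.097 × 0.850 = 0.08245
Sum = 1.96481
NRR = 0.486 × 1.96481 = 0.95490
An NRR under 1 implies long-run decline under these rates.

0.955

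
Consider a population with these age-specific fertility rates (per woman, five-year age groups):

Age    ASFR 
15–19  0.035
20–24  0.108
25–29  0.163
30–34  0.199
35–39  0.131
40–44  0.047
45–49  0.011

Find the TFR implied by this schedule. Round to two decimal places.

3.47

Sum of ASFRs = 0.035 + 0.108 + 0.163 + 0.199 + 0.131 + 0.047 + 0.011 = 0.694
TFR = 5 × 0.694 = 3.47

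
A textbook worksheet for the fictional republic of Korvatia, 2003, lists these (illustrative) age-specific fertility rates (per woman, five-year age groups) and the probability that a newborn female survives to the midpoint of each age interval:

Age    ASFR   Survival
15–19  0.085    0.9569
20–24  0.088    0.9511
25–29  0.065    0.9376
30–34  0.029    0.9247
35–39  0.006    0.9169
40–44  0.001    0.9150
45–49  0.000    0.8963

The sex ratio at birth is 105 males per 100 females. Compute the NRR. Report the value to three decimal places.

0.632

Proportion female at birth = 100 / (100 + 105) = 0.48780.
Each age group contributes 5 × ASFR × survival:
  15–19: 5 × 0.085 × 0.9569 = 0.40668
  20–24: 5 × 0.088 × 0.9511 = 0.41848
  25–29: 5 × 0.065 × 0.9376 = 0.30472
  30–34: 5 × 0.029 × 0.9247 = 0.13408
  35–39: 5 × 0.006 × 0.9169 = 0.02751
  40–44: 5 × 0.001 × 0.9150 = 0.00458
  45–49: 5 × 0.000 × 0.8963 = 0.00000
Sum = 1.29605
NRR = 0.48780 × 1.29605 = 0.63221
With NRR below 1 the population is below replacement fertility.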